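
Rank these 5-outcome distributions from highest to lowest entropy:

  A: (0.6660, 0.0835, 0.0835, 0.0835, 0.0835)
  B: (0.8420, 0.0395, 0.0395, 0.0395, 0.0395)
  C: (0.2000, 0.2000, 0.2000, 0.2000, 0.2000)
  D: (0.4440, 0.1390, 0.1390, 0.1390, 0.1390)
C > D > A > B

Key insight: Entropy is maximized by uniform distributions and minimized by concentrated distributions.

Entropies:
  H(A) = 1.5870 bits
  H(B) = 0.9455 bits
  H(C) = 2.3219 bits
  H(D) = 2.1029 bits

Ranking: C > D > A > B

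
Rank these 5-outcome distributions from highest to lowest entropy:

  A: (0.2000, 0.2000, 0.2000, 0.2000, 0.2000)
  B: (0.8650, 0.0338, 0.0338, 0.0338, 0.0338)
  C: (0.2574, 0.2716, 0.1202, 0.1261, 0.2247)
A > C > B

Key insight: Entropy is maximized by uniform distributions and minimized by concentrated distributions.

- Uniform distributions have maximum entropy log₂(5) = 2.3219 bits
- The more "peaked" or concentrated a distribution, the lower its entropy

Entropies:
  H(A) = 2.3219 bits
  H(B) = 0.8410 bits
  H(C) = 2.2428 bits

Ranking: A > C > B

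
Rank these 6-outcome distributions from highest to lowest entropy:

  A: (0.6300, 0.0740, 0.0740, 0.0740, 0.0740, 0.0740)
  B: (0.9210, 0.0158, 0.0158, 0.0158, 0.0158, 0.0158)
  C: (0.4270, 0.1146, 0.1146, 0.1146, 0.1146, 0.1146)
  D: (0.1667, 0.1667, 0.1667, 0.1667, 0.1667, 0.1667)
D > C > A > B

Key insight: Entropy is maximized by uniform distributions and minimized by concentrated distributions.

Entropies:
  H(A) = 1.8098 bits
  H(B) = 0.5821 bits
  H(C) = 2.3150 bits
  H(D) = 2.5850 bits

Ranking: D > C > A > B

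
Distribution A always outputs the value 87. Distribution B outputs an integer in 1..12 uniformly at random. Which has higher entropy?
B

A is deterministic, so H(A) = 0. B is uniform over 12 outcomes, so H(B) = log₂(12) = 3.585 bits. Any distribution with genuine randomness has higher entropy than a deterministic one.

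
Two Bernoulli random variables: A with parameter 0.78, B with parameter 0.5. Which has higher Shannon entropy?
B

For binary distributions, entropy is maximized at p=0.5 and decreases as p moves toward 0 or 1.

H(A) = H(0.78) = 0.7602 bits
H(B) = H(0.5) = 1.0000 bits

Distribution B (p=0.5) is closer to uniform (p=0.5), so it has higher entropy.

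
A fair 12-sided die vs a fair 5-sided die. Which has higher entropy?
12-sided die

Both are uniform distributions; for uniform over n outcomes, H = log₂(n). H(12-sided) = log₂(12) = 3.585 bits and H(5-sided) = log₂(5) = 2.322 bits. More outcomes in a uniform distribution means higher entropy.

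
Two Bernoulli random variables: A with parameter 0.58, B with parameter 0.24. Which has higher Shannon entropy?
A

For binary distributions, entropy is maximized at p=0.5 and decreases as p moves toward 0 or 1.

H(A) = H(0.58) = 0.9815 bits
H(B) = H(0.24) = 0.7950 bits

Distribution A (p=0.58) is closer to uniform (p=0.5), so it has higher entropy.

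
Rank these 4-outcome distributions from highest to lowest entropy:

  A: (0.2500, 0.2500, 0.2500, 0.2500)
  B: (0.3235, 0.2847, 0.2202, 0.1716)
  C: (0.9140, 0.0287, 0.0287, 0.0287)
A > B > C

Key insight: Entropy is maximized by uniform distributions and minimized by concentrated distributions.

- Uniform distributions have maximum entropy log₂(4) = 2.0000 bits
- The more "peaked" or concentrated a distribution, the lower its entropy

Entropies:
  H(A) = 2.0000 bits
  H(B) = 1.9598 bits
  H(C) = 0.5593 bits

Ranking: A > B > C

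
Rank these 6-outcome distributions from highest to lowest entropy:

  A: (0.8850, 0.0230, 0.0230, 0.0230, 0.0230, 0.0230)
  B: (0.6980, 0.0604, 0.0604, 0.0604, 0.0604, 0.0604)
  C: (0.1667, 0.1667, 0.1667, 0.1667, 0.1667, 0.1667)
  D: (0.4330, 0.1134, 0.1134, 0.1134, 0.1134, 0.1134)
C > D > B > A

Key insight: Entropy is maximized by uniform distributions and minimized by concentrated distributions.

Entropies:
  H(A) = 0.7818 bits
  H(B) = 1.5849 bits
  H(C) = 2.5850 bits
  H(D) = 2.3035 bits

Ranking: C > D > B > A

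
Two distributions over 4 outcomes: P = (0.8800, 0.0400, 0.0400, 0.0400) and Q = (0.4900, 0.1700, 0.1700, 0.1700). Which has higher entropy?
Q

P is highly concentrated on one outcome (88%), making it nearly deterministic. Q spreads its mass more evenly (max 49%). The more spread-out distribution has higher entropy: H(P) ≈ 0.720 bits, H(Q) ≈ 1.808 bits.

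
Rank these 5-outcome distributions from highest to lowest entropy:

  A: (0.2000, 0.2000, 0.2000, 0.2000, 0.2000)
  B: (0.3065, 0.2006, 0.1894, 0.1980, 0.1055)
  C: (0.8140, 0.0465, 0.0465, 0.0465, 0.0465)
A > B > C

Key insight: Entropy is maximized by uniform distributions and minimized by concentrated distributions.

- Uniform distributions have maximum entropy log₂(5) = 2.3219 bits
- The more "peaked" or concentrated a distribution, the lower its entropy

Entropies:
  H(A) = 2.3219 bits
  H(B) = 2.2474 bits
  H(C) = 1.0650 bits

Ranking: A > B > C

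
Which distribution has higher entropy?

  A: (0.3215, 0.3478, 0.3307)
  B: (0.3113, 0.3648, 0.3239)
A

Both distributions are close to uniform, making this a harder comparison.

H(A) = 1.5842 bits
H(B) = 1.5816 bits

The distribution closer to uniform has higher entropy.
Answer: A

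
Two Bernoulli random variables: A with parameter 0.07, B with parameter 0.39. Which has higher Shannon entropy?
B

For binary distributions, entropy is maximized at p=0.5 and decreases as p moves toward 0 or 1.

H(A) = H(0.07) = 0.3659 bits
H(B) = H(0.39) = 0.9648 bits

Distribution B (p=0.39) is closer to uniform (p=0.5), so it has higher entropy.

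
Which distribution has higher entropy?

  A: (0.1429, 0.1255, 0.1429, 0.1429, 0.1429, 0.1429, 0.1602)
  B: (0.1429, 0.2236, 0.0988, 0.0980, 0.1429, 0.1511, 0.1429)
A

Both distributions are close to uniform, making this a harder comparison.

H(A) = 2.8043 bits
H(B) = 2.7565 bits

The distribution closer to uniform has higher entropy.
Answer: A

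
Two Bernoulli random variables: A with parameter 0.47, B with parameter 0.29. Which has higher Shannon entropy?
A

For binary distributions, entropy is maximized at p=0.5 and decreases as p moves toward 0 or 1.

H(A) = H(0.47) = 0.9974 bits
H(B) = H(0.29) = 0.8687 bits

Distribution A (p=0.47) is closer to uniform (p=0.5), so it has higher entropy.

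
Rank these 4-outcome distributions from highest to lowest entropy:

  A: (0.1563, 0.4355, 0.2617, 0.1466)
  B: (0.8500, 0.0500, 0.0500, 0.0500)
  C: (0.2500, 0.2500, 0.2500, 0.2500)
C > A > B

Key insight: Entropy is maximized by uniform distributions and minimized by concentrated distributions.

- Uniform distributions have maximum entropy log₂(4) = 2.0000 bits
- The more "peaked" or concentrated a distribution, the lower its entropy

Entropies:
  H(A) = 1.8530 bits
  H(B) = 0.8476 bits
  H(C) = 2.0000 bits

Ranking: C > A > B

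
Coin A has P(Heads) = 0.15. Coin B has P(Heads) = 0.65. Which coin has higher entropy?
B

For binary distributions, entropy is maximized at p=0.5 and decreases as p moves toward 0 or 1.

H(A) = H(0.15) = 0.6098 bits
H(B) = H(0.65) = 0.9341 bits

Distribution B (p=0.65) is closer to uniform (p=0.5), so it has higher entropy.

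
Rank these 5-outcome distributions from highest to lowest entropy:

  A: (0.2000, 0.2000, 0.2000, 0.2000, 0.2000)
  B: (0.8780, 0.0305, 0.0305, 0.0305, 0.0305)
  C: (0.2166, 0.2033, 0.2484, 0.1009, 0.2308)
A > C > B

Key insight: Entropy is maximized by uniform distributions and minimized by concentrated distributions.

- Uniform distributions have maximum entropy log₂(5) = 2.3219 bits
- The more "peaked" or concentrated a distribution, the lower its entropy

Entropies:
  H(A) = 2.3219 bits
  H(B) = 0.7791 bits
  H(C) = 2.2664 bits

Ranking: A > C > B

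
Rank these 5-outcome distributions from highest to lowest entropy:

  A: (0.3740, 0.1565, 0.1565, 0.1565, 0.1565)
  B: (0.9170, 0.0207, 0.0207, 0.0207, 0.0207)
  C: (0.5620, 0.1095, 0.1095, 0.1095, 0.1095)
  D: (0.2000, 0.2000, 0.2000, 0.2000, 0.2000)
D > A > C > B

Key insight: Entropy is maximized by uniform distributions and minimized by concentrated distributions.

Entropies:
  H(A) = 2.2057 bits
  H(B) = 0.5787 bits
  H(C) = 1.8649 bits
  H(D) = 2.3219 bits

Ranking: D > A > C > B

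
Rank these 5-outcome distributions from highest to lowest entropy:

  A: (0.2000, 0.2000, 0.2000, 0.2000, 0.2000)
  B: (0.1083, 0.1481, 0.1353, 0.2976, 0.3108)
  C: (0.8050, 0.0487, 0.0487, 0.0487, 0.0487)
A > B > C

Key insight: Entropy is maximized by uniform distributions and minimized by concentrated distributions.

- Uniform distributions have maximum entropy log₂(5) = 2.3219 bits
- The more "peaked" or concentrated a distribution, the lower its entropy

Entropies:
  H(A) = 2.3219 bits
  H(B) = 2.1901 bits
  H(C) = 1.1018 bits

Ranking: A > B > C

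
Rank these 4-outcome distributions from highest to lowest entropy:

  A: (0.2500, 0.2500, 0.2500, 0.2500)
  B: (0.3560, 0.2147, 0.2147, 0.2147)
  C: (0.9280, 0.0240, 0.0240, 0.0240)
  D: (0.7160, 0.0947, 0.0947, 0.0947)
A > B > D > C

Key insight: Entropy is maximized by uniform distributions and minimized by concentrated distributions.

Entropies:
  H(A) = 2.0000 bits
  H(B) = 1.9600 bits
  H(C) = 0.4875 bits
  H(D) = 1.3110 bits

Ranking: A > B > D > C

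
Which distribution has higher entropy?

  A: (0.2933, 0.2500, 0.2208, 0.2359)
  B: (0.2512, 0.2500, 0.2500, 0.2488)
B

Both distributions are close to uniform, making this a harder comparison.

H(A) = 1.9917 bits
H(B) = 2.0000 bits

The distribution closer to uniform has higher entropy.
Answer: B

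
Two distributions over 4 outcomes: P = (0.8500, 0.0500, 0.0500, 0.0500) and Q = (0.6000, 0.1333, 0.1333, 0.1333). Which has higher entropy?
Q

P is highly concentrated on one outcome (85%), making it nearly deterministic. Q spreads its mass more evenly (max 60%). The more spread-out distribution has higher entropy: H(P) ≈ 0.848 bits, H(Q) ≈ 1.605 bits.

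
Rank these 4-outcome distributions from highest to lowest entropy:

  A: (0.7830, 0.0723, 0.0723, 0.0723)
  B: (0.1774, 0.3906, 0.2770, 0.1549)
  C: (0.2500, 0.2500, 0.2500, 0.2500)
C > B > A

Key insight: Entropy is maximized by uniform distributions and minimized by concentrated distributions.

- Uniform distributions have maximum entropy log₂(4) = 2.0000 bits
- The more "peaked" or concentrated a distribution, the lower its entropy

Entropies:
  H(A) = 1.0986 bits
  H(B) = 1.9022 bits
  H(C) = 2.0000 bits

Ranking: C > B > A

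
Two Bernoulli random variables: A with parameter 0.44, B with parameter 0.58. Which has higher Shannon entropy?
A

For binary distributions, entropy is maximized at p=0.5 and decreases as p moves toward 0 or 1.

H(A) = H(0.44) = 0.9896 bits
H(B) = H(0.58) = 0.9815 bits

Distribution A (p=0.44) is closer to uniform (p=0.5), so it has higher entropy.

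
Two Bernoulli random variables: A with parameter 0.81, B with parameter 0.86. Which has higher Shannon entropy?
A

For binary distributions, entropy is maximized at p=0.5 and decreases as p moves toward 0 or 1.

H(A) = H(0.81) = 0.7015 bits
H(B) = H(0.86) = 0.5842 bits

Distribution A (p=0.81) is closer to uniform (p=0.5), so it has higher entropy.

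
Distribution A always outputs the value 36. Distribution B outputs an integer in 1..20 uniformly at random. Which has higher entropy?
B

A is deterministic, so H(A) = 0. B is uniform over 20 outcomes, so H(B) = log₂(20) = 4.322 bits. Any distribution with genuine randomness has higher entropy than a deterministic one.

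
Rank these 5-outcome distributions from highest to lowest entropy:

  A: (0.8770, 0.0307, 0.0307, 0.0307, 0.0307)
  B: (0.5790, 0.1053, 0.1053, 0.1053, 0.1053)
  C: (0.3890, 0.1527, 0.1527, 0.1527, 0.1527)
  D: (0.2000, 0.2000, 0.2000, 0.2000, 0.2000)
D > C > B > A

Key insight: Entropy is maximized by uniform distributions and minimized by concentrated distributions.

Entropies:
  H(A) = 0.7839 bits
  H(B) = 1.8239 bits
  H(C) = 2.1862 bits
  H(D) = 2.3219 bits

Ranking: D > C > B > A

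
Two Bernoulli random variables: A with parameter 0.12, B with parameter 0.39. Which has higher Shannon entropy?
B

For binary distributions, entropy is maximized at p=0.5 and decreases as p moves toward 0 or 1.

H(A) = H(0.12) = 0.5294 bits
H(B) = H(0.39) = 0.9648 bits

Distribution B (p=0.39) is closer to uniform (p=0.5), so it has higher entropy.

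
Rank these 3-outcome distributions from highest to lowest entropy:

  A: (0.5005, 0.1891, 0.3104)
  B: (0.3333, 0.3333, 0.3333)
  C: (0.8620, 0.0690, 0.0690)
B > A > C

Key insight: Entropy is maximized by uniform distributions and minimized by concentrated distributions.

- Uniform distributions have maximum entropy log₂(3) = 1.5850 bits
- The more "peaked" or concentrated a distribution, the lower its entropy

Entropies:
  H(A) = 1.4780 bits
  H(B) = 1.5850 bits
  H(C) = 0.7170 bits

Ranking: B > A > C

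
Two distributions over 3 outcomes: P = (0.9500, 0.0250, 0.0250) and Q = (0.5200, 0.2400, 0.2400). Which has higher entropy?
Q

P is highly concentrated on one outcome (95%), making it nearly deterministic. Q spreads its mass more evenly (max 52%). The more spread-out distribution has higher entropy: H(P) ≈ 0.336 bits, H(Q) ≈ 1.479 bits.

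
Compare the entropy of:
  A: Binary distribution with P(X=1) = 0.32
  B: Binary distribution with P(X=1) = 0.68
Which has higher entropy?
Equal

For binary distributions, entropy is maximized at p=0.5 and decreases as p moves toward 0 or 1.

H(A) = H(0.32) = 0.9044 bits
H(B) = H(0.68) = 0.9044 bits

Both distributions are equally far from uniform (|0.32-0.5| = |0.68-0.5|), so they have the same entropy.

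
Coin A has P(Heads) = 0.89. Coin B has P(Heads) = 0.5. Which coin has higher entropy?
B

For binary distributions, entropy is maximized at p=0.5 and decreases as p moves toward 0 or 1.

H(A) = H(0.89) = 0.4999 bits
H(B) = H(0.5) = 1.0000 bits

Distribution B (p=0.5) is closer to uniform (p=0.5), so it has higher entropy.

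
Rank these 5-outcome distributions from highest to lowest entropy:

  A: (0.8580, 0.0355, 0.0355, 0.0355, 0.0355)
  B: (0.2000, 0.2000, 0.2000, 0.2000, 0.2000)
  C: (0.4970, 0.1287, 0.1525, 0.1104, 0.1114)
B > C > A

Key insight: Entropy is maximized by uniform distributions and minimized by concentrated distributions.

- Uniform distributions have maximum entropy log₂(5) = 2.3219 bits
- The more "peaked" or concentrated a distribution, the lower its entropy

Entropies:
  H(A) = 0.8735 bits
  H(B) = 2.3219 bits
  H(C) = 1.9994 bits

Ranking: B > C > A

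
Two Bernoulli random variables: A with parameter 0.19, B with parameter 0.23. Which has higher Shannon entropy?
B

For binary distributions, entropy is maximized at p=0.5 and decreases as p moves toward 0 or 1.

H(A) = H(0.19) = 0.7015 bits
H(B) = H(0.23) = 0.7780 bits

Distribution B (p=0.23) is closer to uniform (p=0.5), so it has higher entropy.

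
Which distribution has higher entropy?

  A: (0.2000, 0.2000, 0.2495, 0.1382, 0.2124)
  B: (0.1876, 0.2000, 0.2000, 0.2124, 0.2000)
B

Both distributions are close to uniform, making this a harder comparison.

H(A) = 2.2977 bits
H(B) = 2.3208 bits

The distribution closer to uniform has higher entropy.
Answer: B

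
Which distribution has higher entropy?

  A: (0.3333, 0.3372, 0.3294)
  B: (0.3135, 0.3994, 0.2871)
A

Both distributions are close to uniform, making this a harder comparison.

H(A) = 1.5849 bits
H(B) = 1.5703 bits

The distribution closer to uniform has higher entropy.
Answer: A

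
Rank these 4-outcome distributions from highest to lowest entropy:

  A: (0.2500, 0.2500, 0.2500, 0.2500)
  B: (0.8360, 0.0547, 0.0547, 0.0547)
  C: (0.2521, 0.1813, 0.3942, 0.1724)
A > C > B

Key insight: Entropy is maximized by uniform distributions and minimized by concentrated distributions.

- Uniform distributions have maximum entropy log₂(4) = 2.0000 bits
- The more "peaked" or concentrated a distribution, the lower its entropy

Entropies:
  H(A) = 2.0000 bits
  H(B) = 0.9037 bits
  H(C) = 1.9145 bits

Ranking: A > C > B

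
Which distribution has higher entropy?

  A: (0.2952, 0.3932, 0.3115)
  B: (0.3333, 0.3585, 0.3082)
B

Both distributions are close to uniform, making this a harder comparison.

H(A) = 1.5733 bits
H(B) = 1.5822 bits

The distribution closer to uniform has higher entropy.
Answer: B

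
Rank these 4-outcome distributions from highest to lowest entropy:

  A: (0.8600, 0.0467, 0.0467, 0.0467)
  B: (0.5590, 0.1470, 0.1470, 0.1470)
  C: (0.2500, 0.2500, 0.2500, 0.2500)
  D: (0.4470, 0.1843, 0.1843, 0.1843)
C > D > B > A

Key insight: Entropy is maximized by uniform distributions and minimized by concentrated distributions.

Entropies:
  H(A) = 0.8061 bits
  H(B) = 1.6889 bits
  H(C) = 2.0000 bits
  H(D) = 1.8684 bits

Ranking: C > D > B > A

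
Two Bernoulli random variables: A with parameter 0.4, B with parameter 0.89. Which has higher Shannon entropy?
A

For binary distributions, entropy is maximized at p=0.5 and decreases as p moves toward 0 or 1.

H(A) = H(0.4) = 0.9710 bits
H(B) = H(0.89) = 0.4999 bits

Distribution A (p=0.4) is closer to uniform (p=0.5), so it has higher entropy.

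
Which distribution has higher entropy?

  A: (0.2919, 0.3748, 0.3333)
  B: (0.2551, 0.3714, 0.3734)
A

Both distributions are close to uniform, making this a harder comparison.

H(A) = 1.5775 bits
H(B) = 1.5642 bits

The distribution closer to uniform has higher entropy.
Answer: A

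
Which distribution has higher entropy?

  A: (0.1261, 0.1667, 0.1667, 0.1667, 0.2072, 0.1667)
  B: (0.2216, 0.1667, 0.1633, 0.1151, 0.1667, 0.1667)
A

Both distributions are close to uniform, making this a harder comparison.

H(A) = 2.5706 bits
H(B) = 2.5601 bits

The distribution closer to uniform has higher entropy.
Answer: A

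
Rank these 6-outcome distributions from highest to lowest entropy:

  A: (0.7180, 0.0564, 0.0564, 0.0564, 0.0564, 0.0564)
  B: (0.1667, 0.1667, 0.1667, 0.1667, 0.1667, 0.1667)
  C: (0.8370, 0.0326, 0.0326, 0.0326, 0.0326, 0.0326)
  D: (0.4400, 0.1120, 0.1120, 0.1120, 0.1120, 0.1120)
B > D > A > C

Key insight: Entropy is maximized by uniform distributions and minimized by concentrated distributions.

Entropies:
  H(A) = 1.5129 bits
  H(B) = 2.5850 bits
  H(C) = 1.0199 bits
  H(D) = 2.2899 bits

Ranking: B > D > A > C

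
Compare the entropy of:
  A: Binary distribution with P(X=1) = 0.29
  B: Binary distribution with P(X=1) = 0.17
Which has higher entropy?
A

For binary distributions, entropy is maximized at p=0.5 and decreases as p moves toward 0 or 1.

H(A) = H(0.29) = 0.8687 bits
H(B) = H(0.17) = 0.6577 bits

Distribution A (p=0.29) is closer to uniform (p=0.5), so it has higher entropy.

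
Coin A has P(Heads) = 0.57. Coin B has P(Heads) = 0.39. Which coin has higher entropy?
A

For binary distributions, entropy is maximized at p=0.5 and decreases as p moves toward 0 or 1.

H(A) = H(0.57) = 0.9858 bits
H(B) = H(0.39) = 0.9648 bits

Distribution A (p=0.57) is closer to uniform (p=0.5), so it has higher entropy.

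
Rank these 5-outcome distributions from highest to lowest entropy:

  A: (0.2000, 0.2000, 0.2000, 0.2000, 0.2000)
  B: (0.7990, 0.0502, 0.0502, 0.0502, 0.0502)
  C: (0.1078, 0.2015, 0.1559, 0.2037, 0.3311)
A > C > B

Key insight: Entropy is maximized by uniform distributions and minimized by concentrated distributions.

- Uniform distributions have maximum entropy log₂(5) = 2.3219 bits
- The more "peaked" or concentrated a distribution, the lower its entropy

Entropies:
  H(A) = 2.3219 bits
  H(B) = 1.1259 bits
  H(C) = 2.2257 bits

Ranking: A > C > B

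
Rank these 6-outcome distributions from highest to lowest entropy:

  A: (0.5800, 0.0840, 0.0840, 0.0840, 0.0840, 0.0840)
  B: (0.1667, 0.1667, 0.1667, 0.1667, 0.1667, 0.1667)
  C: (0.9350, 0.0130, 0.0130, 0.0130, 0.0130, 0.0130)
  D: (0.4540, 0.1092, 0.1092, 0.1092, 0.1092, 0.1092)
B > D > A > C

Key insight: Entropy is maximized by uniform distributions and minimized by concentrated distributions.

Entropies:
  H(A) = 1.9567 bits
  H(B) = 2.5850 bits
  H(C) = 0.4979 bits
  H(D) = 2.2617 bits

Ranking: B > D > A > C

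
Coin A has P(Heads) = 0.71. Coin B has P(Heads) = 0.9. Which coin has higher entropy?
A

For binary distributions, entropy is maximized at p=0.5 and decreases as p moves toward 0 or 1.

H(A) = H(0.71) = 0.8687 bits
H(B) = H(0.9) = 0.4690 bits

Distribution A (p=0.71) is closer to uniform (p=0.5), so it has higher entropy.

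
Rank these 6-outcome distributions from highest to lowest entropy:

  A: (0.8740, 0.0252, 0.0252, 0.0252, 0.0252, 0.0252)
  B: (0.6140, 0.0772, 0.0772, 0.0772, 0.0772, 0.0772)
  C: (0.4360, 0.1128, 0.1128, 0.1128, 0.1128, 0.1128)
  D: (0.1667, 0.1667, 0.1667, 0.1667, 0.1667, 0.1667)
D > C > B > A

Key insight: Entropy is maximized by uniform distributions and minimized by concentrated distributions.

Entropies:
  H(A) = 0.8389 bits
  H(B) = 1.8584 bits
  H(C) = 2.2977 bits
  H(D) = 2.5850 bits

Ranking: D > C > B > A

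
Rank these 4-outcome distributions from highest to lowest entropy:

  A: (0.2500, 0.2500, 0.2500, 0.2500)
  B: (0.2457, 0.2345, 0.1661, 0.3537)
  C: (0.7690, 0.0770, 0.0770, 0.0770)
A > B > C

Key insight: Entropy is maximized by uniform distributions and minimized by concentrated distributions.

- Uniform distributions have maximum entropy log₂(4) = 2.0000 bits
- The more "peaked" or concentrated a distribution, the lower its entropy

Entropies:
  H(A) = 2.0000 bits
  H(B) = 1.9487 bits
  H(C) = 1.1459 bits

Ranking: A > B > C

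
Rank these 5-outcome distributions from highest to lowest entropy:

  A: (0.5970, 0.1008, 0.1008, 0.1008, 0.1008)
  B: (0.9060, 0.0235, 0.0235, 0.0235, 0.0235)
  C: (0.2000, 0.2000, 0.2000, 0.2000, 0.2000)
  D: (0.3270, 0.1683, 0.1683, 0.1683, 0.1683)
C > D > A > B

Key insight: Entropy is maximized by uniform distributions and minimized by concentrated distributions.

Entropies:
  H(A) = 1.7787 bits
  H(B) = 0.6377 bits
  H(C) = 2.3219 bits
  H(D) = 2.2578 bits

Ranking: C > D > A > B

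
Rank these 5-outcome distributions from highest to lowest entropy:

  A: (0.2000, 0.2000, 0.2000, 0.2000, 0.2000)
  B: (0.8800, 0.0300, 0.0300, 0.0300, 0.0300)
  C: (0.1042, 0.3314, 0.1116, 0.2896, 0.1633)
A > C > B

Key insight: Entropy is maximized by uniform distributions and minimized by concentrated distributions.

- Uniform distributions have maximum entropy log₂(5) = 2.3219 bits
- The more "peaked" or concentrated a distribution, the lower its entropy

Entropies:
  H(A) = 2.3219 bits
  H(B) = 0.7694 bits
  H(C) = 2.1656 bits

Ranking: A > C > B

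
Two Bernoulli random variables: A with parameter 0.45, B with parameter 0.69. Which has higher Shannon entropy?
A

For binary distributions, entropy is maximized at p=0.5 and decreases as p moves toward 0 or 1.

H(A) = H(0.45) = 0.9928 bits
H(B) = H(0.69) = 0.8932 bits

Distribution A (p=0.45) is closer to uniform (p=0.5), so it has higher entropy.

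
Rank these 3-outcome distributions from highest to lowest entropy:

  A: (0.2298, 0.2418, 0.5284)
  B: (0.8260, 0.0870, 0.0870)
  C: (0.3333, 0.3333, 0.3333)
C > A > B

Key insight: Entropy is maximized by uniform distributions and minimized by concentrated distributions.

- Uniform distributions have maximum entropy log₂(3) = 1.5850 bits
- The more "peaked" or concentrated a distribution, the lower its entropy

Entropies:
  H(A) = 1.4691 bits
  H(B) = 0.8408 bits
  H(C) = 1.5850 bits

Ranking: C > A > B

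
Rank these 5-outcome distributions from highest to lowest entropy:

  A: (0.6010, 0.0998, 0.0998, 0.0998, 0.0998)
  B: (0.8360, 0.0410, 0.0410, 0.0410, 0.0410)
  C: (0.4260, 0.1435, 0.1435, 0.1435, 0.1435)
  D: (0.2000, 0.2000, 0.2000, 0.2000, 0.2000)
D > C > A > B

Key insight: Entropy is maximized by uniform distributions and minimized by concentrated distributions.

Entropies:
  H(A) = 1.7684 bits
  H(B) = 0.9718 bits
  H(C) = 2.1321 bits
  H(D) = 2.3219 bits

Ranking: D > C > A > B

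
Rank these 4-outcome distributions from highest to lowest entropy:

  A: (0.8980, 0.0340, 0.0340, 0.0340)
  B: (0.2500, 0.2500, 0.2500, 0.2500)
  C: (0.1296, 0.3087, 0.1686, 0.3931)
B > C > A

Key insight: Entropy is maximized by uniform distributions and minimized by concentrated distributions.

- Uniform distributions have maximum entropy log₂(4) = 2.0000 bits
- The more "peaked" or concentrated a distribution, the lower its entropy

Entropies:
  H(A) = 0.6370 bits
  H(B) = 2.0000 bits
  H(C) = 1.8681 bits

Ranking: B > C > A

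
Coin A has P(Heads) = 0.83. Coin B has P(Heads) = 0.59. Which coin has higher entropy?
B

For binary distributions, entropy is maximized at p=0.5 and decreases as p moves toward 0 or 1.

H(A) = H(0.83) = 0.6577 bits
H(B) = H(0.59) = 0.9765 bits

Distribution B (p=0.59) is closer to uniform (p=0.5), so it has higher entropy.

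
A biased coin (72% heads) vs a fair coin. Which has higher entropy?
Fair coin

The fair coin is uniform (p=0.5), maximizing binary entropy at 1 bit. The biased coin has H(0.72) ≈ 0.855 bits — its outcome is more predictable, so its entropy is lower.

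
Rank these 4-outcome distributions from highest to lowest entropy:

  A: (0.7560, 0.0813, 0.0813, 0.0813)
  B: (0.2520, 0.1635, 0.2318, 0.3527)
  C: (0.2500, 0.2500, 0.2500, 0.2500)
C > B > A

Key insight: Entropy is maximized by uniform distributions and minimized by concentrated distributions.

- Uniform distributions have maximum entropy log₂(4) = 2.0000 bits
- The more "peaked" or concentrated a distribution, the lower its entropy

Entropies:
  H(A) = 1.1884 bits
  H(B) = 1.9474 bits
  H(C) = 2.0000 bits

Ranking: C > B > A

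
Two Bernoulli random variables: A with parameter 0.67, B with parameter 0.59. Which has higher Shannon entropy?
B

For binary distributions, entropy is maximized at p=0.5 and decreases as p moves toward 0 or 1.

H(A) = H(0.67) = 0.9149 bits
H(B) = H(0.59) = 0.9765 bits

Distribution B (p=0.59) is closer to uniform (p=0.5), so it has higher entropy.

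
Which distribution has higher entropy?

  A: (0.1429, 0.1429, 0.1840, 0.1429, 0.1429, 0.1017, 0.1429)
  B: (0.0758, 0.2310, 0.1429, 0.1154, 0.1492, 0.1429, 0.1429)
A

Both distributions are close to uniform, making this a harder comparison.

H(A) = 2.7900 bits
H(B) = 2.7426 bits

The distribution closer to uniform has higher entropy.
Answer: A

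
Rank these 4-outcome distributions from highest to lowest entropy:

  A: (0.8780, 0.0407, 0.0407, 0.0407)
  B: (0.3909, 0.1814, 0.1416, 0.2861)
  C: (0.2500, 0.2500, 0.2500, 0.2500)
C > B > A

Key insight: Entropy is maximized by uniform distributions and minimized by concentrated distributions.

- Uniform distributions have maximum entropy log₂(4) = 2.0000 bits
- The more "peaked" or concentrated a distribution, the lower its entropy

Entropies:
  H(A) = 0.7284 bits
  H(B) = 1.8923 bits
  H(C) = 2.0000 bits

Ranking: C > B > A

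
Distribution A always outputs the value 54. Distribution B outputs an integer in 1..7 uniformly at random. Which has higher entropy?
B

A is deterministic, so H(A) = 0. B is uniform over 7 outcomes, so H(B) = log₂(7) = 2.807 bits. Any distribution with genuine randomness has higher entropy than a deterministic one.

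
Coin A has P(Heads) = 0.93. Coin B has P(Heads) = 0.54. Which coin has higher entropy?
B

For binary distributions, entropy is maximized at p=0.5 and decreases as p moves toward 0 or 1.

H(A) = H(0.93) = 0.3659 bits
H(B) = H(0.54) = 0.9954 bits

Distribution B (p=0.54) is closer to uniform (p=0.5), so it has higher entropy.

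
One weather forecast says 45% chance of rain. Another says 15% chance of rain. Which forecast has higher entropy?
45% forecast

Treat each forecast as a Bernoulli distribution. Binary entropy is maximized at p=0.5 and falls off symmetrically toward 0 or 1. The 45% forecast is closer to 50%, so it is more uncertain. H(45%) ≈ 0.993 bits, H(15%) ≈ 0.610 bits.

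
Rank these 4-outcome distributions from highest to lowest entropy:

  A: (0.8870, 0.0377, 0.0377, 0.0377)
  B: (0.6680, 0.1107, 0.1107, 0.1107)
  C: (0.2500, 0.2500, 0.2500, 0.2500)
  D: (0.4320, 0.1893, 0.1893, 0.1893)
C > D > B > A

Key insight: Entropy is maximized by uniform distributions and minimized by concentrated distributions.

Entropies:
  H(A) = 0.6880 bits
  H(B) = 1.4432 bits
  H(C) = 2.0000 bits
  H(D) = 1.8869 bits

Ranking: C > D > B > A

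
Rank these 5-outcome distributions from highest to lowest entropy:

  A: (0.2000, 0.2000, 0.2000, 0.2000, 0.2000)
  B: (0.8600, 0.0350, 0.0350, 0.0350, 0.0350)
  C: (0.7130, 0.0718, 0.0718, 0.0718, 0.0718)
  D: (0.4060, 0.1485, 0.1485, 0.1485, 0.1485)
A > D > C > B

Key insight: Entropy is maximized by uniform distributions and minimized by concentrated distributions.

Entropies:
  H(A) = 2.3219 bits
  H(B) = 0.8642 bits
  H(C) = 1.4388 bits
  H(D) = 2.1624 bits

Ranking: A > D > C > B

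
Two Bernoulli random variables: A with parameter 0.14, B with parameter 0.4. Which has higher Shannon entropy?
B

For binary distributions, entropy is maximized at p=0.5 and decreases as p moves toward 0 or 1.

H(A) = H(0.14) = 0.5842 bits
H(B) = H(0.4) = 0.9710 bits

Distribution B (p=0.4) is closer to uniform (p=0.5), so it has higher entropy.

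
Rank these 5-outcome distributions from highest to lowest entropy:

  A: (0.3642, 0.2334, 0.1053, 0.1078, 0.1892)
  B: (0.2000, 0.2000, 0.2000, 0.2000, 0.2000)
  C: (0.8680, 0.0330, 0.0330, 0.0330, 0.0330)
B > A > C

Key insight: Entropy is maximized by uniform distributions and minimized by concentrated distributions.

- Uniform distributions have maximum entropy log₂(5) = 2.3219 bits
- The more "peaked" or concentrated a distribution, the lower its entropy

Entropies:
  H(A) = 2.1635 bits
  H(B) = 2.3219 bits
  H(C) = 0.8269 bits

Ranking: B > A > C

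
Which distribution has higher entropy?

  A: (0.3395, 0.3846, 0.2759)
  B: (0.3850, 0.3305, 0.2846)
B

Both distributions are close to uniform, making this a harder comparison.

H(A) = 1.5719 bits
H(B) = 1.5740 bits

The distribution closer to uniform has higher entropy.
Answer: B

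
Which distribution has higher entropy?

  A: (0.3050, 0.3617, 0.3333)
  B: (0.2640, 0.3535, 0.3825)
A

Both distributions are close to uniform, making this a harder comparison.

H(A) = 1.5815 bits
H(B) = 1.5679 bits

The distribution closer to uniform has higher entropy.
Answer: A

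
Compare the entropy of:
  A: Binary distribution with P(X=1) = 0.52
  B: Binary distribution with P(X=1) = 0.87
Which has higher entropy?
A

For binary distributions, entropy is maximized at p=0.5 and decreases as p moves toward 0 or 1.

H(A) = H(0.52) = 0.9988 bits
H(B) = H(0.87) = 0.5574 bits

Distribution A (p=0.52) is closer to uniform (p=0.5), so it has higher entropy.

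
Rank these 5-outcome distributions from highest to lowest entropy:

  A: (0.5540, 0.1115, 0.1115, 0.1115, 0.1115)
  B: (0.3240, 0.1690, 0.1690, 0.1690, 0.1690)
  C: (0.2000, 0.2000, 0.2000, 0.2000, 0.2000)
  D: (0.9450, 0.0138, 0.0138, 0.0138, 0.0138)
C > B > A > D

Key insight: Entropy is maximized by uniform distributions and minimized by concentrated distributions.

Entropies:
  H(A) = 1.8836 bits
  H(B) = 2.2607 bits
  H(C) = 2.3219 bits
  H(D) = 0.4173 bits

Ranking: C > B > A > D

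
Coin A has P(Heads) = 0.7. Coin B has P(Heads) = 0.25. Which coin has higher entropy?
A

For binary distributions, entropy is maximized at p=0.5 and decreases as p moves toward 0 or 1.

H(A) = H(0.7) = 0.8813 bits
H(B) = H(0.25) = 0.8113 bits

Distribution A (p=0.7) is closer to uniform (p=0.5), so it has higher entropy.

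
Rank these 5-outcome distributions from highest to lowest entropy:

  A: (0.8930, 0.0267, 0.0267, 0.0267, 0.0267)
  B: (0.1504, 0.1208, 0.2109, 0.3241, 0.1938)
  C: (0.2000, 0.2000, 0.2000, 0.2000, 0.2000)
C > B > A

Key insight: Entropy is maximized by uniform distributions and minimized by concentrated distributions.

- Uniform distributions have maximum entropy log₂(5) = 2.3219 bits
- The more "peaked" or concentrated a distribution, the lower its entropy

Entropies:
  H(A) = 0.7048 bits
  H(B) = 2.2386 bits
  H(C) = 2.3219 bits

Ranking: C > B > A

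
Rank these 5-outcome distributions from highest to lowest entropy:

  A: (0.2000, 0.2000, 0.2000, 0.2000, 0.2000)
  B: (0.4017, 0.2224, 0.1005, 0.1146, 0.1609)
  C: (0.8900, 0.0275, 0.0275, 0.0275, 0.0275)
A > B > C

Key insight: Entropy is maximized by uniform distributions and minimized by concentrated distributions.

- Uniform distributions have maximum entropy log₂(5) = 2.3219 bits
- The more "peaked" or concentrated a distribution, the lower its entropy

Entropies:
  H(A) = 2.3219 bits
  H(B) = 2.1262 bits
  H(C) = 0.7199 bits

Ranking: A > B > C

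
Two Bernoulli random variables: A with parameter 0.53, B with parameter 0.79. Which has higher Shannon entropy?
A

For binary distributions, entropy is maximized at p=0.5 and decreases as p moves toward 0 or 1.

H(A) = H(0.53) = 0.9974 bits
H(B) = H(0.79) = 0.7415 bits

Distribution A (p=0.53) is closer to uniform (p=0.5), so it has higher entropy.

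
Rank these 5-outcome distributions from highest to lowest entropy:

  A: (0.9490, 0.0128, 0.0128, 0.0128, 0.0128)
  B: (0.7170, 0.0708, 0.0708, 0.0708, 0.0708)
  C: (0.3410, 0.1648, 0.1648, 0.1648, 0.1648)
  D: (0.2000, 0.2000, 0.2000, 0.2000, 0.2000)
D > C > B > A

Key insight: Entropy is maximized by uniform distributions and minimized by concentrated distributions.

Entropies:
  H(A) = 0.3926 bits
  H(B) = 1.4255 bits
  H(C) = 2.2438 bits
  H(D) = 2.3219 bits

Ranking: D > C > B > A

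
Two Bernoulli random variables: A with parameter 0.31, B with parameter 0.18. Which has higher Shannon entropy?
A

For binary distributions, entropy is maximized at p=0.5 and decreases as p moves toward 0 or 1.

H(A) = H(0.31) = 0.8932 bits
H(B) = H(0.18) = 0.6801 bits

Distribution A (p=0.31) is closer to uniform (p=0.5), so it has higher entropy.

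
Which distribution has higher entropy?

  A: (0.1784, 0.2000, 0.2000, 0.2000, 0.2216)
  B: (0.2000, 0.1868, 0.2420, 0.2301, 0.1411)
A

Both distributions are close to uniform, making this a harder comparison.

H(A) = 2.3186 bits
H(B) = 2.2983 bits

The distribution closer to uniform has higher entropy.
Answer: A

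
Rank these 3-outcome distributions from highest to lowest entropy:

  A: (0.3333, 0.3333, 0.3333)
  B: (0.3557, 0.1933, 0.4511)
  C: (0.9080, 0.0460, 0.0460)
A > B > C

Key insight: Entropy is maximized by uniform distributions and minimized by concentrated distributions.

- Uniform distributions have maximum entropy log₂(3) = 1.5850 bits
- The more "peaked" or concentrated a distribution, the lower its entropy

Entropies:
  H(A) = 1.5850 bits
  H(B) = 1.5068 bits
  H(C) = 0.5351 bits

Ranking: A > B > C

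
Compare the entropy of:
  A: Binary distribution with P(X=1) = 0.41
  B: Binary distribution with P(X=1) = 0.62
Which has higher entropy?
A

For binary distributions, entropy is maximized at p=0.5 and decreases as p moves toward 0 or 1.

H(A) = H(0.41) = 0.9765 bits
H(B) = H(0.62) = 0.9580 bits

Distribution A (p=0.41) is closer to uniform (p=0.5), so it has higher entropy.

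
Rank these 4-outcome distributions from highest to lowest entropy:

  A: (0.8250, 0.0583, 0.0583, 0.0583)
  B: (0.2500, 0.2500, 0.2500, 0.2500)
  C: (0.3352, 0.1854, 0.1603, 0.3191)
B > C > A

Key insight: Entropy is maximized by uniform distributions and minimized by concentrated distributions.

- Uniform distributions have maximum entropy log₂(4) = 2.0000 bits
- The more "peaked" or concentrated a distribution, the lower its entropy

Entropies:
  H(A) = 0.9464 bits
  H(B) = 2.0000 bits
  H(C) = 1.9286 bits

Ranking: B > C > A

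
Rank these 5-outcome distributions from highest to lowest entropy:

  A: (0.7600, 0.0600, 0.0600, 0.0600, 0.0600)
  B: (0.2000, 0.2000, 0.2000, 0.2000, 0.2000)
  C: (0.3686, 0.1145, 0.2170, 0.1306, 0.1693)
B > C > A

Key insight: Entropy is maximized by uniform distributions and minimized by concentrated distributions.

- Uniform distributions have maximum entropy log₂(5) = 2.3219 bits
- The more "peaked" or concentrated a distribution, the lower its entropy

Entropies:
  H(A) = 1.2750 bits
  H(B) = 2.3219 bits
  H(C) = 2.1844 bits

Ranking: B > C > A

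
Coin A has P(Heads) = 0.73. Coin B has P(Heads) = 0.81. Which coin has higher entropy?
A

For binary distributions, entropy is maximized at p=0.5 and decreases as p moves toward 0 or 1.

H(A) = H(0.73) = 0.8415 bits
H(B) = H(0.81) = 0.7015 bits

Distribution A (p=0.73) is closer to uniform (p=0.5), so it has higher entropy.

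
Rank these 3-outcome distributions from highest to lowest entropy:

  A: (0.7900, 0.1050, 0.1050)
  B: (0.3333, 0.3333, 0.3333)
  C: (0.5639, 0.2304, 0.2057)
B > C > A

Key insight: Entropy is maximized by uniform distributions and minimized by concentrated distributions.

- Uniform distributions have maximum entropy log₂(3) = 1.5850 bits
- The more "peaked" or concentrated a distribution, the lower its entropy

Entropies:
  H(A) = 0.9515 bits
  H(B) = 1.5850 bits
  H(C) = 1.4233 bits

Ranking: B > C > A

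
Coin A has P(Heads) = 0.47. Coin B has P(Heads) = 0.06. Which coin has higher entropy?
A

For binary distributions, entropy is maximized at p=0.5 and decreases as p moves toward 0 or 1.

H(A) = H(0.47) = 0.9974 bits
H(B) = H(0.06) = 0.3274 bits

Distribution A (p=0.47) is closer to uniform (p=0.5), so it has higher entropy.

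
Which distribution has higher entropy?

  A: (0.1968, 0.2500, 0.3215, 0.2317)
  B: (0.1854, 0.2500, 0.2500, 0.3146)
A

Both distributions are close to uniform, making this a harder comparison.

H(A) = 1.9767 bits
H(B) = 1.9756 bits

The distribution closer to uniform has higher entropy.
Answer: A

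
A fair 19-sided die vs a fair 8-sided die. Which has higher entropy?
19-sided die

Both are uniform distributions; for uniform over n outcomes, H = log₂(n). H(19-sided) = log₂(19) = 4.248 bits and H(8-sided) = log₂(8) = 3.000 bits. More outcomes in a uniform distribution means higher entropy.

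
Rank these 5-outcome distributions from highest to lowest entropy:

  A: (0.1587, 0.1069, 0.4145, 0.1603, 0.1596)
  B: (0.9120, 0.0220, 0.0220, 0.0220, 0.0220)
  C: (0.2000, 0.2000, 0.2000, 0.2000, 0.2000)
C > A > B

Key insight: Entropy is maximized by uniform distributions and minimized by concentrated distributions.

- Uniform distributions have maximum entropy log₂(5) = 2.3219 bits
- The more "peaked" or concentrated a distribution, the lower its entropy

Entropies:
  H(A) = 2.1388 bits
  H(B) = 0.6058 bits
  H(C) = 2.3219 bits

Ranking: C > A > B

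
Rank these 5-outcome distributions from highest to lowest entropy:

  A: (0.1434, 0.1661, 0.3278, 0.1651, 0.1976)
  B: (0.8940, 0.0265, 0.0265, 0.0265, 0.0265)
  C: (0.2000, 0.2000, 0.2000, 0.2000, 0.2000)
C > A > B

Key insight: Entropy is maximized by uniform distributions and minimized by concentrated distributions.

- Uniform distributions have maximum entropy log₂(5) = 2.3219 bits
- The more "peaked" or concentrated a distribution, the lower its entropy

Entropies:
  H(A) = 2.2507 bits
  H(B) = 0.6997 bits
  H(C) = 2.3219 bits

Ranking: C > A > B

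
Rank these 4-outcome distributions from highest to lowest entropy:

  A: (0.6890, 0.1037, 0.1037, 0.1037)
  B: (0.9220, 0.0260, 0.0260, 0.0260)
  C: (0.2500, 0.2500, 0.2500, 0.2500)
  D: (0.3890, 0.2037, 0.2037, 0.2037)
C > D > A > B

Key insight: Entropy is maximized by uniform distributions and minimized by concentrated distributions.

Entropies:
  H(A) = 1.3872 bits
  H(B) = 0.5187 bits
  H(C) = 2.0000 bits
  H(D) = 1.9326 bits

Ranking: C > D > A > B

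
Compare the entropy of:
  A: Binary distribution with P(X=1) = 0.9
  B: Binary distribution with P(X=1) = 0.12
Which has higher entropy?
B

For binary distributions, entropy is maximized at p=0.5 and decreases as p moves toward 0 or 1.

H(A) = H(0.9) = 0.4690 bits
H(B) = H(0.12) = 0.5294 bits

Distribution B (p=0.12) is closer to uniform (p=0.5), so it has higher entropy.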